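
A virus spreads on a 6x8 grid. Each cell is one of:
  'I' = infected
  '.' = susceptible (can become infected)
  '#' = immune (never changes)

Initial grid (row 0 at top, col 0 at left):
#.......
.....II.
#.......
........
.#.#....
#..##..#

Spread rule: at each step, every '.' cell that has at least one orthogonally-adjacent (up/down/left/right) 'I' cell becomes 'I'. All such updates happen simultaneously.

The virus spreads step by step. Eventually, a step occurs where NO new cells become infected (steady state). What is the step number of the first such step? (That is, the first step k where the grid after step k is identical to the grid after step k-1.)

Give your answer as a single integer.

Step 0 (initial): 2 infected
Step 1: +6 new -> 8 infected
Step 2: +7 new -> 15 infected
Step 3: +7 new -> 22 infected
Step 4: +8 new -> 30 infected
Step 5: +4 new -> 34 infected
Step 6: +2 new -> 36 infected
Step 7: +2 new -> 38 infected
Step 8: +2 new -> 40 infected
Step 9: +0 new -> 40 infected

Answer: 9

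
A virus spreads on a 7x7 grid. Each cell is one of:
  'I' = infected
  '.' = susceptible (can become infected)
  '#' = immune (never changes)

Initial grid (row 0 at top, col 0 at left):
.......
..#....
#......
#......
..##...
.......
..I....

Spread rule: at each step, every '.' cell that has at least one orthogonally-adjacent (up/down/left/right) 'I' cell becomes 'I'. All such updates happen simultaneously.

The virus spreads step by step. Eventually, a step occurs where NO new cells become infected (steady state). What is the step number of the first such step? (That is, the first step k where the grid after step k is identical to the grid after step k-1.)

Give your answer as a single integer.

Step 0 (initial): 1 infected
Step 1: +3 new -> 4 infected
Step 2: +4 new -> 8 infected
Step 3: +4 new -> 12 infected
Step 4: +5 new -> 17 infected
Step 5: +5 new -> 22 infected
Step 6: +6 new -> 28 infected
Step 7: +6 new -> 34 infected
Step 8: +6 new -> 40 infected
Step 9: +3 new -> 43 infected
Step 10: +1 new -> 44 infected
Step 11: +0 new -> 44 infected

Answer: 11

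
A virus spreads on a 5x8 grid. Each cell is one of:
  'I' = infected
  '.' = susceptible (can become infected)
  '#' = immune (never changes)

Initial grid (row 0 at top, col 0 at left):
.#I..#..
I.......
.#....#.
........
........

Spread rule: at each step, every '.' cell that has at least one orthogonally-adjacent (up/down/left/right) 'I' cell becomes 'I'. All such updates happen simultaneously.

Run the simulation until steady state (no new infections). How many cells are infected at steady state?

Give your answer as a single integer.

Answer: 36

Derivation:
Step 0 (initial): 2 infected
Step 1: +5 new -> 7 infected
Step 2: +4 new -> 11 infected
Step 3: +5 new -> 16 infected
Step 4: +5 new -> 21 infected
Step 5: +4 new -> 25 infected
Step 6: +4 new -> 29 infected
Step 7: +4 new -> 33 infected
Step 8: +2 new -> 35 infected
Step 9: +1 new -> 36 infected
Step 10: +0 new -> 36 infected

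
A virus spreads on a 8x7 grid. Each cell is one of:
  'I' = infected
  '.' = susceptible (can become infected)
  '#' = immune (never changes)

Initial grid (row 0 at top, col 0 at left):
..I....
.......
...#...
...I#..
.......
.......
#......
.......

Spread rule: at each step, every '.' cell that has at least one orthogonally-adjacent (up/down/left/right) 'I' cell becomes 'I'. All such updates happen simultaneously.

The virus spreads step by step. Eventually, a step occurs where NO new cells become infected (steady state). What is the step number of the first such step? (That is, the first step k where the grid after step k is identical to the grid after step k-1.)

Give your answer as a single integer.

Answer: 8

Derivation:
Step 0 (initial): 2 infected
Step 1: +5 new -> 7 infected
Step 2: +9 new -> 16 infected
Step 3: +10 new -> 26 infected
Step 4: +12 new -> 38 infected
Step 5: +9 new -> 47 infected
Step 6: +4 new -> 51 infected
Step 7: +2 new -> 53 infected
Step 8: +0 new -> 53 infected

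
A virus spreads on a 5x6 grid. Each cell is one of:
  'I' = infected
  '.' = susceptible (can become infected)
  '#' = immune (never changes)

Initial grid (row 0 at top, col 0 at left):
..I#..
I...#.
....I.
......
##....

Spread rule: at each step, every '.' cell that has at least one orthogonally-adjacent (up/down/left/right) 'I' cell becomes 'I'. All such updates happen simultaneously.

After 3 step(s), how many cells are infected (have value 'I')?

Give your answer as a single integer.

Step 0 (initial): 3 infected
Step 1: +8 new -> 11 infected
Step 2: +8 new -> 19 infected
Step 3: +5 new -> 24 infected

Answer: 24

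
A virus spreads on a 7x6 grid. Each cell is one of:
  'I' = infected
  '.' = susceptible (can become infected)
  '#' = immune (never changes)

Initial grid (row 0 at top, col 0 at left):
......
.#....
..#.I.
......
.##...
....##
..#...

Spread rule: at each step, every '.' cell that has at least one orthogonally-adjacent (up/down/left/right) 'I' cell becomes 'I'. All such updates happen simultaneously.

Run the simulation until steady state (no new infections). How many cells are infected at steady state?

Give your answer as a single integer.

Answer: 35

Derivation:
Step 0 (initial): 1 infected
Step 1: +4 new -> 5 infected
Step 2: +6 new -> 11 infected
Step 3: +6 new -> 17 infected
Step 4: +3 new -> 20 infected
Step 5: +5 new -> 25 infected
Step 6: +5 new -> 30 infected
Step 7: +4 new -> 34 infected
Step 8: +1 new -> 35 infected
Step 9: +0 new -> 35 infected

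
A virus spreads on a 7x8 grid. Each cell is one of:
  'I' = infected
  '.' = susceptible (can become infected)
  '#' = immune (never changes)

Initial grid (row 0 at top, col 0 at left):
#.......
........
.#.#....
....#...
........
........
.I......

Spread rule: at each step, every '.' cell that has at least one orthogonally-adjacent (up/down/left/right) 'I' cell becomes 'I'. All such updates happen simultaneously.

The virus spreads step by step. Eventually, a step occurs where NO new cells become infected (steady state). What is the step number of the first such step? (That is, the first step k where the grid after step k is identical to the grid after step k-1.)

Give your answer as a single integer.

Step 0 (initial): 1 infected
Step 1: +3 new -> 4 infected
Step 2: +4 new -> 8 infected
Step 3: +5 new -> 13 infected
Step 4: +5 new -> 18 infected
Step 5: +6 new -> 24 infected
Step 6: +5 new -> 29 infected
Step 7: +6 new -> 35 infected
Step 8: +6 new -> 41 infected
Step 9: +5 new -> 46 infected
Step 10: +3 new -> 49 infected
Step 11: +2 new -> 51 infected
Step 12: +1 new -> 52 infected
Step 13: +0 new -> 52 infected

Answer: 13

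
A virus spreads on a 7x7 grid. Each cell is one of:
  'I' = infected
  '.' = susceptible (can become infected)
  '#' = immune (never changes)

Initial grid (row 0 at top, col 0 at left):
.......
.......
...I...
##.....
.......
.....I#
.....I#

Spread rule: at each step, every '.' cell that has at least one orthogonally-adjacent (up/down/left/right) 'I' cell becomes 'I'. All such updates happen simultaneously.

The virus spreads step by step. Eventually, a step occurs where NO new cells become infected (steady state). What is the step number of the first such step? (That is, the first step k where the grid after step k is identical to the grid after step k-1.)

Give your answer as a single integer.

Answer: 6

Derivation:
Step 0 (initial): 3 infected
Step 1: +7 new -> 10 infected
Step 2: +13 new -> 23 infected
Step 3: +10 new -> 33 infected
Step 4: +7 new -> 40 infected
Step 5: +5 new -> 45 infected
Step 6: +0 new -> 45 infected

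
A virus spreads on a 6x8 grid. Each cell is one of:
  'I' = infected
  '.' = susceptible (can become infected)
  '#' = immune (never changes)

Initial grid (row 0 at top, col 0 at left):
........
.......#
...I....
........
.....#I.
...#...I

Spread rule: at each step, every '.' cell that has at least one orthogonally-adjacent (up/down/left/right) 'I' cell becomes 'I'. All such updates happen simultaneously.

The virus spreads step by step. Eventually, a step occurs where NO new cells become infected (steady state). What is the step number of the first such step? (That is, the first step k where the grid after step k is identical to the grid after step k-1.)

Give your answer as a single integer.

Step 0 (initial): 3 infected
Step 1: +7 new -> 10 infected
Step 2: +12 new -> 22 infected
Step 3: +11 new -> 33 infected
Step 4: +7 new -> 40 infected
Step 5: +4 new -> 44 infected
Step 6: +1 new -> 45 infected
Step 7: +0 new -> 45 infected

Answer: 7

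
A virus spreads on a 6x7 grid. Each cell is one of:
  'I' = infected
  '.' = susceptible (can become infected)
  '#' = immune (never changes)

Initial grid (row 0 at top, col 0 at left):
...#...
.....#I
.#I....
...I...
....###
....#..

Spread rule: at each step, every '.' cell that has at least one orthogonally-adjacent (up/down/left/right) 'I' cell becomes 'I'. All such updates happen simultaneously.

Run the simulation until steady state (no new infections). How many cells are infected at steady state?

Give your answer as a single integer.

Step 0 (initial): 3 infected
Step 1: +7 new -> 10 infected
Step 2: +11 new -> 21 infected
Step 3: +7 new -> 28 infected
Step 4: +4 new -> 32 infected
Step 5: +1 new -> 33 infected
Step 6: +0 new -> 33 infected

Answer: 33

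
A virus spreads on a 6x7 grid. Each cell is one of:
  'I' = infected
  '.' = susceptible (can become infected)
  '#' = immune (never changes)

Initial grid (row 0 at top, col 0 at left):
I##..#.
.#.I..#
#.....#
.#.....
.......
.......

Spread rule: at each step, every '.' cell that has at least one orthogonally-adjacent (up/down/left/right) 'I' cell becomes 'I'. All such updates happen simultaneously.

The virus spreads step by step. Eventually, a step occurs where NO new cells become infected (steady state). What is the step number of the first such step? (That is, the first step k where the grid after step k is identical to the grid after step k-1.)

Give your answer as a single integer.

Step 0 (initial): 2 infected
Step 1: +5 new -> 7 infected
Step 2: +5 new -> 12 infected
Step 3: +5 new -> 17 infected
Step 4: +4 new -> 21 infected
Step 5: +5 new -> 26 infected
Step 6: +4 new -> 30 infected
Step 7: +3 new -> 33 infected
Step 8: +0 new -> 33 infected

Answer: 8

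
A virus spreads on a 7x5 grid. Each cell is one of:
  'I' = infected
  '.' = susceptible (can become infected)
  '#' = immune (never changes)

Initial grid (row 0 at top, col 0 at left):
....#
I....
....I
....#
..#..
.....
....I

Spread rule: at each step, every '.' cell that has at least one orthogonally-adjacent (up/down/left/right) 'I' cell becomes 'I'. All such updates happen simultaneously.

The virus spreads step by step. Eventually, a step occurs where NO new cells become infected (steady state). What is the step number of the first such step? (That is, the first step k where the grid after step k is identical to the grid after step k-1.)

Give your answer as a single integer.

Step 0 (initial): 3 infected
Step 1: +7 new -> 10 infected
Step 2: +10 new -> 20 infected
Step 3: +8 new -> 28 infected
Step 4: +4 new -> 32 infected
Step 5: +0 new -> 32 infected

Answer: 5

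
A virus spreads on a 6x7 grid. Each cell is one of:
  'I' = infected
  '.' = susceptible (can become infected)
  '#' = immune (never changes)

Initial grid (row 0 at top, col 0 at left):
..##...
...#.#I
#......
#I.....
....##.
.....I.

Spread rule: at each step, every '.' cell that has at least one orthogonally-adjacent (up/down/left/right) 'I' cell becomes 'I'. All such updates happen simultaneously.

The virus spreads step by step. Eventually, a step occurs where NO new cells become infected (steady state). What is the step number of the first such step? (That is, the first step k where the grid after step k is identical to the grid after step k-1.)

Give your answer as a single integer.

Answer: 5

Derivation:
Step 0 (initial): 3 infected
Step 1: +7 new -> 10 infected
Step 2: +11 new -> 21 infected
Step 3: +11 new -> 32 infected
Step 4: +2 new -> 34 infected
Step 5: +0 new -> 34 infected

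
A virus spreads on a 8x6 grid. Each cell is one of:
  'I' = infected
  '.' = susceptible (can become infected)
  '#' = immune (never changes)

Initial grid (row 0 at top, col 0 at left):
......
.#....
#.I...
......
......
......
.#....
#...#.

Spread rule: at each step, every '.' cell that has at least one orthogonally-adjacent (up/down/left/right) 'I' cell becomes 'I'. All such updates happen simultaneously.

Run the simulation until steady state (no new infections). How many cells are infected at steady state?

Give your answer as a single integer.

Step 0 (initial): 1 infected
Step 1: +4 new -> 5 infected
Step 2: +6 new -> 11 infected
Step 3: +9 new -> 20 infected
Step 4: +9 new -> 29 infected
Step 5: +7 new -> 36 infected
Step 6: +5 new -> 41 infected
Step 7: +1 new -> 42 infected
Step 8: +1 new -> 43 infected
Step 9: +0 new -> 43 infected

Answer: 43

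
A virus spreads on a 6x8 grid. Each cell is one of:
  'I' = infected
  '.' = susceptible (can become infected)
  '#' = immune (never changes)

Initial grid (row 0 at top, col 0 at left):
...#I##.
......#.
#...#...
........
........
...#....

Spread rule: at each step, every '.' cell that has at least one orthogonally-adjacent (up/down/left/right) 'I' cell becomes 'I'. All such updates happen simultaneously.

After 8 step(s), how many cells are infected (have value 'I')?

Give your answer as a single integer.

Step 0 (initial): 1 infected
Step 1: +1 new -> 2 infected
Step 2: +2 new -> 4 infected
Step 3: +3 new -> 7 infected
Step 4: +6 new -> 13 infected
Step 5: +9 new -> 22 infected
Step 6: +8 new -> 30 infected
Step 7: +7 new -> 37 infected
Step 8: +3 new -> 40 infected

Answer: 40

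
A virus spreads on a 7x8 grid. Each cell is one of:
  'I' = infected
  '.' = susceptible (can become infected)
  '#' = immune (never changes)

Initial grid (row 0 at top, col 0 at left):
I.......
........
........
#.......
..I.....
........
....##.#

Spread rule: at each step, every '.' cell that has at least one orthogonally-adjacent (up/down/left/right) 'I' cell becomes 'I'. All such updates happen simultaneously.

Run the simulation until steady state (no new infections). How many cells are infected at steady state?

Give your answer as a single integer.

Step 0 (initial): 2 infected
Step 1: +6 new -> 8 infected
Step 2: +11 new -> 19 infected
Step 3: +10 new -> 29 infected
Step 4: +7 new -> 36 infected
Step 5: +6 new -> 42 infected
Step 6: +6 new -> 48 infected
Step 7: +3 new -> 51 infected
Step 8: +1 new -> 52 infected
Step 9: +0 new -> 52 infected

Answer: 52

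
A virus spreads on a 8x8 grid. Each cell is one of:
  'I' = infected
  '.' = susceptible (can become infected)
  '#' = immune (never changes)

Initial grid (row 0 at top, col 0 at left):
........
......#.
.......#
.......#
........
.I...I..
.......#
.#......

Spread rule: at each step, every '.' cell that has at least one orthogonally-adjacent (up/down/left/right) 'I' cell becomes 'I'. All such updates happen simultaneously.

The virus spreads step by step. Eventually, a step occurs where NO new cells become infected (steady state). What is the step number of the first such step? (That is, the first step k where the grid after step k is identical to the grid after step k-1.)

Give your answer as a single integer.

Step 0 (initial): 2 infected
Step 1: +8 new -> 10 infected
Step 2: +13 new -> 23 infected
Step 3: +13 new -> 36 infected
Step 4: +9 new -> 45 infected
Step 5: +6 new -> 51 infected
Step 6: +5 new -> 56 infected
Step 7: +2 new -> 58 infected
Step 8: +1 new -> 59 infected
Step 9: +0 new -> 59 infected

Answer: 9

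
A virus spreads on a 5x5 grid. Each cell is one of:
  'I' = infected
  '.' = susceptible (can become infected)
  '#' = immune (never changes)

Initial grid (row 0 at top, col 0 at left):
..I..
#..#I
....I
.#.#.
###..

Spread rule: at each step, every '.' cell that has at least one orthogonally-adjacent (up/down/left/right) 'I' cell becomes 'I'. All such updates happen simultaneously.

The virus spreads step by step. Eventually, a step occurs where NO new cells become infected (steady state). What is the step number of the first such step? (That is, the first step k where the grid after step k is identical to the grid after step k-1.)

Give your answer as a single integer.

Step 0 (initial): 3 infected
Step 1: +6 new -> 9 infected
Step 2: +4 new -> 13 infected
Step 3: +3 new -> 16 infected
Step 4: +1 new -> 17 infected
Step 5: +1 new -> 18 infected
Step 6: +0 new -> 18 infected

Answer: 6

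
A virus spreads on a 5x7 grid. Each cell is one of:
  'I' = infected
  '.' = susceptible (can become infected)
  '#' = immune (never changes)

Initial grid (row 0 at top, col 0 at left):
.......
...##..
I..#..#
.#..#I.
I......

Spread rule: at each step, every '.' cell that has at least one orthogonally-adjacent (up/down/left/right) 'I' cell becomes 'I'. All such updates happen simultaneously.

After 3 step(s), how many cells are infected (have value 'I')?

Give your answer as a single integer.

Step 0 (initial): 3 infected
Step 1: +7 new -> 10 infected
Step 2: +8 new -> 18 infected
Step 3: +6 new -> 24 infected

Answer: 24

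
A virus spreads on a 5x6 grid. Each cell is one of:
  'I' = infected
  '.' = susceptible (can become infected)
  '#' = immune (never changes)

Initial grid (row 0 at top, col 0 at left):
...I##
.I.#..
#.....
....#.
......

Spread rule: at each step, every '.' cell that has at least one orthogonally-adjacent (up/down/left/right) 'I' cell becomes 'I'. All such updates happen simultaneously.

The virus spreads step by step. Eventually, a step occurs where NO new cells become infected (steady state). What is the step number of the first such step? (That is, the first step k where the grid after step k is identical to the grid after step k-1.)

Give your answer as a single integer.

Step 0 (initial): 2 infected
Step 1: +5 new -> 7 infected
Step 2: +3 new -> 10 infected
Step 3: +4 new -> 14 infected
Step 4: +4 new -> 18 infected
Step 5: +3 new -> 21 infected
Step 6: +3 new -> 24 infected
Step 7: +1 new -> 25 infected
Step 8: +0 new -> 25 infected

Answer: 8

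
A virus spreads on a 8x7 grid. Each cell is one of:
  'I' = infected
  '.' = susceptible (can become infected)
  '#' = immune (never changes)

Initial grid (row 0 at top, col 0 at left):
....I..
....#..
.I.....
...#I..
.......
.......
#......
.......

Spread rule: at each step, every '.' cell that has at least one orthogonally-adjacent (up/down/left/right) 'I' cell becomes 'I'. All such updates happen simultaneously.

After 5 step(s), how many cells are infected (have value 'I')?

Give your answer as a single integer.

Step 0 (initial): 3 infected
Step 1: +9 new -> 12 infected
Step 2: +16 new -> 28 infected
Step 3: +10 new -> 38 infected
Step 4: +7 new -> 45 infected
Step 5: +5 new -> 50 infected

Answer: 50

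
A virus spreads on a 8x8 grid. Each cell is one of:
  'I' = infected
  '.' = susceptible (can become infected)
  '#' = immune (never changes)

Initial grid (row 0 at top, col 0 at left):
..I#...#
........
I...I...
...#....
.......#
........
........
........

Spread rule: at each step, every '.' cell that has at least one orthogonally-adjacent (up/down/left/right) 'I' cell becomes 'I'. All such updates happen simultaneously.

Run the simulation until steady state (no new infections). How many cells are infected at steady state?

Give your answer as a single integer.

Step 0 (initial): 3 infected
Step 1: +9 new -> 12 infected
Step 2: +11 new -> 23 infected
Step 3: +10 new -> 33 infected
Step 4: +10 new -> 43 infected
Step 5: +7 new -> 50 infected
Step 6: +6 new -> 56 infected
Step 7: +3 new -> 59 infected
Step 8: +1 new -> 60 infected
Step 9: +0 new -> 60 infected

Answer: 60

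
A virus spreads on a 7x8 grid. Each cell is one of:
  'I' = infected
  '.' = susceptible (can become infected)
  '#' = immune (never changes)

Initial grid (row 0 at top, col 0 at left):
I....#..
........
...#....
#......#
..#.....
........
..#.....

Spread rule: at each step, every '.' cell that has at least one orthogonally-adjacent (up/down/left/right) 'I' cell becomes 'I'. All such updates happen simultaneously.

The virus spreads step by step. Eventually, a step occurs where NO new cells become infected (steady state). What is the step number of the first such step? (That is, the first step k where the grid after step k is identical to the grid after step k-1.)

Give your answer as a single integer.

Answer: 14

Derivation:
Step 0 (initial): 1 infected
Step 1: +2 new -> 3 infected
Step 2: +3 new -> 6 infected
Step 3: +3 new -> 9 infected
Step 4: +4 new -> 13 infected
Step 5: +3 new -> 16 infected
Step 6: +5 new -> 21 infected
Step 7: +7 new -> 28 infected
Step 8: +7 new -> 35 infected
Step 9: +6 new -> 41 infected
Step 10: +3 new -> 44 infected
Step 11: +3 new -> 47 infected
Step 12: +2 new -> 49 infected
Step 13: +1 new -> 50 infected
Step 14: +0 new -> 50 infected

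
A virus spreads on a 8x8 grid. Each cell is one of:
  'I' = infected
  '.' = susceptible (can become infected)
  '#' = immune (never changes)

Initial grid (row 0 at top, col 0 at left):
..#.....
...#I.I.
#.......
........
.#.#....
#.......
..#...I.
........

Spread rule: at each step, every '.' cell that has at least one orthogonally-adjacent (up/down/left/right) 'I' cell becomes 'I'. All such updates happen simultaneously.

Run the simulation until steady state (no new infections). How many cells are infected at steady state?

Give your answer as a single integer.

Step 0 (initial): 3 infected
Step 1: +10 new -> 13 infected
Step 2: +14 new -> 27 infected
Step 3: +10 new -> 37 infected
Step 4: +5 new -> 42 infected
Step 5: +5 new -> 47 infected
Step 6: +5 new -> 52 infected
Step 7: +4 new -> 56 infected
Step 8: +1 new -> 57 infected
Step 9: +0 new -> 57 infected

Answer: 57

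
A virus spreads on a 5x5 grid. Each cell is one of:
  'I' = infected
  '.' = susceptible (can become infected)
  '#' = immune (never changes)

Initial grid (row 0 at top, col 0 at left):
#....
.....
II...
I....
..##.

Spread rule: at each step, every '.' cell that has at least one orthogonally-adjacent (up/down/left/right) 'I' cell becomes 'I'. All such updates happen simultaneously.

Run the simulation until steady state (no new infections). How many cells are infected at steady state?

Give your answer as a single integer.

Answer: 22

Derivation:
Step 0 (initial): 3 infected
Step 1: +5 new -> 8 infected
Step 2: +5 new -> 13 infected
Step 3: +4 new -> 17 infected
Step 4: +3 new -> 20 infected
Step 5: +2 new -> 22 infected
Step 6: +0 new -> 22 infected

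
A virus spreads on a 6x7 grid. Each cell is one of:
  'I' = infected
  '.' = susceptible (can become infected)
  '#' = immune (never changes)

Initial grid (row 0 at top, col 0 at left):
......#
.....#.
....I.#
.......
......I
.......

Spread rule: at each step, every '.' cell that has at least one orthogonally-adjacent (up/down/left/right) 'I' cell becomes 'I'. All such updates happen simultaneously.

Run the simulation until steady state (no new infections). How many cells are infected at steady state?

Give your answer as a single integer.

Step 0 (initial): 2 infected
Step 1: +7 new -> 9 infected
Step 2: +7 new -> 16 infected
Step 3: +7 new -> 23 infected
Step 4: +6 new -> 29 infected
Step 5: +5 new -> 34 infected
Step 6: +3 new -> 37 infected
Step 7: +1 new -> 38 infected
Step 8: +0 new -> 38 infected

Answer: 38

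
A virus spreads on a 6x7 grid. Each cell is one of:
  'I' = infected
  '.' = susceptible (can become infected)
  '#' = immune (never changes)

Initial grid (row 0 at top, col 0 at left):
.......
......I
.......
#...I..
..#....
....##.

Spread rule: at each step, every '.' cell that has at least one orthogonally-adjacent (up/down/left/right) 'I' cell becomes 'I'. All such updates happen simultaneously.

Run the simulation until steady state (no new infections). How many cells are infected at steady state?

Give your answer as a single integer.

Answer: 38

Derivation:
Step 0 (initial): 2 infected
Step 1: +7 new -> 9 infected
Step 2: +8 new -> 17 infected
Step 3: +6 new -> 23 infected
Step 4: +6 new -> 29 infected
Step 5: +5 new -> 34 infected
Step 6: +3 new -> 37 infected
Step 7: +1 new -> 38 infected
Step 8: +0 new -> 38 infected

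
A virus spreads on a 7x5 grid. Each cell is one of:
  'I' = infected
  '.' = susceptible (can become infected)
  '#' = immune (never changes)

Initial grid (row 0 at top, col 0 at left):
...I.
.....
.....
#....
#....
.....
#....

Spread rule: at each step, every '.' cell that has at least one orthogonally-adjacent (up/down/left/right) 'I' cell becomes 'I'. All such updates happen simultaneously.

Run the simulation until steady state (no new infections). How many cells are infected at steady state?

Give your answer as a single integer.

Answer: 32

Derivation:
Step 0 (initial): 1 infected
Step 1: +3 new -> 4 infected
Step 2: +4 new -> 8 infected
Step 3: +5 new -> 13 infected
Step 4: +5 new -> 18 infected
Step 5: +5 new -> 23 infected
Step 6: +4 new -> 27 infected
Step 7: +3 new -> 30 infected
Step 8: +2 new -> 32 infected
Step 9: +0 new -> 32 infected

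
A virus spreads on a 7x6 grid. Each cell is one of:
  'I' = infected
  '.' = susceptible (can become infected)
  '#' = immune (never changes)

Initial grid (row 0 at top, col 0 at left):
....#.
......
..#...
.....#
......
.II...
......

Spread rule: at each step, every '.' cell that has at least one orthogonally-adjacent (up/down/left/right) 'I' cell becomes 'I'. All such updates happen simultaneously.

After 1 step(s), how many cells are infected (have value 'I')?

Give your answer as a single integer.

Answer: 8

Derivation:
Step 0 (initial): 2 infected
Step 1: +6 new -> 8 infected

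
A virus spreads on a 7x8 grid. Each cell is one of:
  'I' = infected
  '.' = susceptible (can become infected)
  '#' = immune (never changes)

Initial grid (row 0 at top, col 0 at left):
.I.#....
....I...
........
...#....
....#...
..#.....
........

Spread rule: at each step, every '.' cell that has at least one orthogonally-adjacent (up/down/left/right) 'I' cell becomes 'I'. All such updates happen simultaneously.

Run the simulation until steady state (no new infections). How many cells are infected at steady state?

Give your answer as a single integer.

Answer: 52

Derivation:
Step 0 (initial): 2 infected
Step 1: +7 new -> 9 infected
Step 2: +8 new -> 17 infected
Step 3: +7 new -> 24 infected
Step 4: +7 new -> 31 infected
Step 5: +6 new -> 37 infected
Step 6: +7 new -> 44 infected
Step 7: +6 new -> 50 infected
Step 8: +2 new -> 52 infected
Step 9: +0 new -> 52 infected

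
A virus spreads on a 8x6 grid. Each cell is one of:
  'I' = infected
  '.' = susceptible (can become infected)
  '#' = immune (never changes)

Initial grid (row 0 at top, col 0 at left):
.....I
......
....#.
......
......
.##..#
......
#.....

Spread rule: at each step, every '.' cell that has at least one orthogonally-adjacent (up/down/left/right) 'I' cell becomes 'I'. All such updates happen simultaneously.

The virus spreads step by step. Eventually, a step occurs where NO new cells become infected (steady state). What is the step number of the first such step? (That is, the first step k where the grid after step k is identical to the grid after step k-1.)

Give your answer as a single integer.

Step 0 (initial): 1 infected
Step 1: +2 new -> 3 infected
Step 2: +3 new -> 6 infected
Step 3: +3 new -> 9 infected
Step 4: +5 new -> 14 infected
Step 5: +5 new -> 19 infected
Step 6: +5 new -> 24 infected
Step 7: +5 new -> 29 infected
Step 8: +5 new -> 34 infected
Step 9: +4 new -> 38 infected
Step 10: +3 new -> 41 infected
Step 11: +2 new -> 43 infected
Step 12: +0 new -> 43 infected

Answer: 12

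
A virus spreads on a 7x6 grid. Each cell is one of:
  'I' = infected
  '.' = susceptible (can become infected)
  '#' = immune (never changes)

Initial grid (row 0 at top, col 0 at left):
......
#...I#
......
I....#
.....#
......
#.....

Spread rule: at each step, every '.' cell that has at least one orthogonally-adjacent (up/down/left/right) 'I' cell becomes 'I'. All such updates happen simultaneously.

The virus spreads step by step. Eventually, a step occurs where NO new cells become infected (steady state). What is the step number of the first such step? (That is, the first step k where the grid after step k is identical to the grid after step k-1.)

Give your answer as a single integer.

Answer: 7

Derivation:
Step 0 (initial): 2 infected
Step 1: +6 new -> 8 infected
Step 2: +10 new -> 18 infected
Step 3: +7 new -> 25 infected
Step 4: +5 new -> 30 infected
Step 5: +5 new -> 35 infected
Step 6: +2 new -> 37 infected
Step 7: +0 new -> 37 infected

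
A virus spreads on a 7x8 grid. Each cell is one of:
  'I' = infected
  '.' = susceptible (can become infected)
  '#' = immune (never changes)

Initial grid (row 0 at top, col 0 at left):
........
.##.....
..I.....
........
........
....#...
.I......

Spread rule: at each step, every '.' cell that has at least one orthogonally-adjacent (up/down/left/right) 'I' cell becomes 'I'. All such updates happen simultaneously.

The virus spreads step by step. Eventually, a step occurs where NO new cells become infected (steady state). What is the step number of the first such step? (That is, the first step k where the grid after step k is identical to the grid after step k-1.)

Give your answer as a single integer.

Answer: 8

Derivation:
Step 0 (initial): 2 infected
Step 1: +6 new -> 8 infected
Step 2: +10 new -> 18 infected
Step 3: +10 new -> 28 infected
Step 4: +8 new -> 36 infected
Step 5: +8 new -> 44 infected
Step 6: +6 new -> 50 infected
Step 7: +3 new -> 53 infected
Step 8: +0 new -> 53 infected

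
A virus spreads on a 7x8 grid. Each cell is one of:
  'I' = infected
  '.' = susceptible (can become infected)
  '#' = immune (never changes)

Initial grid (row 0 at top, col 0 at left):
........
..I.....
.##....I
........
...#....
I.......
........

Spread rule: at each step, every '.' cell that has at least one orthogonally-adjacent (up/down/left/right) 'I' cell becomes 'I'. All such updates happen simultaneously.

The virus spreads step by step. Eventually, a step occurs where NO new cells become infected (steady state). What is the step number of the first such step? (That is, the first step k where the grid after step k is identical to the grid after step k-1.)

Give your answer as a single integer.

Answer: 7

Derivation:
Step 0 (initial): 3 infected
Step 1: +9 new -> 12 infected
Step 2: +14 new -> 26 infected
Step 3: +14 new -> 40 infected
Step 4: +8 new -> 48 infected
Step 5: +4 new -> 52 infected
Step 6: +1 new -> 53 infected
Step 7: +0 new -> 53 infected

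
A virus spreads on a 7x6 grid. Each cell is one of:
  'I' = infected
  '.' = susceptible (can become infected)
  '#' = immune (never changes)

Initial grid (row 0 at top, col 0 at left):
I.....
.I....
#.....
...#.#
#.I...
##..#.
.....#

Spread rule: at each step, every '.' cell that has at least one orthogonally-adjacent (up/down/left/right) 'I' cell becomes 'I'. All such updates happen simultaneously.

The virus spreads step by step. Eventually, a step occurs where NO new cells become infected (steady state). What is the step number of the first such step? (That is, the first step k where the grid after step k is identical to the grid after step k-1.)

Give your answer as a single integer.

Step 0 (initial): 3 infected
Step 1: +8 new -> 11 infected
Step 2: +7 new -> 18 infected
Step 3: +8 new -> 26 infected
Step 4: +6 new -> 32 infected
Step 5: +2 new -> 34 infected
Step 6: +0 new -> 34 infected

Answer: 6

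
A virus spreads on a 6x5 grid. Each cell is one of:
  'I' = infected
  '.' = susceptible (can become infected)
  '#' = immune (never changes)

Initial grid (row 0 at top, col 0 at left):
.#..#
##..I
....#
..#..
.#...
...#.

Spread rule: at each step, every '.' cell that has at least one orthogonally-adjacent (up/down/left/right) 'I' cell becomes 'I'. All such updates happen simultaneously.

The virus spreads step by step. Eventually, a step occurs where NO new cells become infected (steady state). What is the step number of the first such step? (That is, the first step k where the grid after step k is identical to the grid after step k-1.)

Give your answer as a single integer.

Step 0 (initial): 1 infected
Step 1: +1 new -> 2 infected
Step 2: +3 new -> 5 infected
Step 3: +3 new -> 8 infected
Step 4: +3 new -> 11 infected
Step 5: +4 new -> 15 infected
Step 6: +3 new -> 18 infected
Step 7: +2 new -> 20 infected
Step 8: +1 new -> 21 infected
Step 9: +0 new -> 21 infected

Answer: 9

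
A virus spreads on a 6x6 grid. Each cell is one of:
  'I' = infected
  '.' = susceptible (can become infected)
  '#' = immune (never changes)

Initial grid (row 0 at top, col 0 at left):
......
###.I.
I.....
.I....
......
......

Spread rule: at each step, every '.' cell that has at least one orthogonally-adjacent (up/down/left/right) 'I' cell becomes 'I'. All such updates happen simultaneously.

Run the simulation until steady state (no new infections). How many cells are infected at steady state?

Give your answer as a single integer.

Answer: 33

Derivation:
Step 0 (initial): 3 infected
Step 1: +8 new -> 11 infected
Step 2: +10 new -> 21 infected
Step 3: +6 new -> 27 infected
Step 4: +4 new -> 31 infected
Step 5: +2 new -> 33 infected
Step 6: +0 new -> 33 infected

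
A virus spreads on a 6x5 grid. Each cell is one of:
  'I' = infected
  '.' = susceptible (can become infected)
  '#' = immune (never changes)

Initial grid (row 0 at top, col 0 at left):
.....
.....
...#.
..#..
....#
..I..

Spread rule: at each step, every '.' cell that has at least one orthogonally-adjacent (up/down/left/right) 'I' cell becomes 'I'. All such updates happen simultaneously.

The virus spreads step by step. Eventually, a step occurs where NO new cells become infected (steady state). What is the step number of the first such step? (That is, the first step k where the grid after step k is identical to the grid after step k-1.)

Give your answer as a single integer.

Step 0 (initial): 1 infected
Step 1: +3 new -> 4 infected
Step 2: +4 new -> 8 infected
Step 3: +3 new -> 11 infected
Step 4: +3 new -> 14 infected
Step 5: +4 new -> 18 infected
Step 6: +4 new -> 22 infected
Step 7: +4 new -> 26 infected
Step 8: +1 new -> 27 infected
Step 9: +0 new -> 27 infected

Answer: 9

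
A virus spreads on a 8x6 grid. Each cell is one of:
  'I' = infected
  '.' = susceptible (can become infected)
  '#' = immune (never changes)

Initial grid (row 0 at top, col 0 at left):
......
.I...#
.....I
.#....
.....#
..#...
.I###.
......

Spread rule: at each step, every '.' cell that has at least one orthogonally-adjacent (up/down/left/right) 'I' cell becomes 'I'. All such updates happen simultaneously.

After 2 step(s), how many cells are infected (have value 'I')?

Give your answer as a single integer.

Step 0 (initial): 3 infected
Step 1: +9 new -> 12 infected
Step 2: +12 new -> 24 infected

Answer: 24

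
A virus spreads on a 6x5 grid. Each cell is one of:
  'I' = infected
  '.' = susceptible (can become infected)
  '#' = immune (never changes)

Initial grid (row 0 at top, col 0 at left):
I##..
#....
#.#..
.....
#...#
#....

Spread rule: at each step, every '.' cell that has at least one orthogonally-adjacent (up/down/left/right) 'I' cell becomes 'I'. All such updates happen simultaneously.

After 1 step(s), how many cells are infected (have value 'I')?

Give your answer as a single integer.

Step 0 (initial): 1 infected
Step 1: +0 new -> 1 infected

Answer: 1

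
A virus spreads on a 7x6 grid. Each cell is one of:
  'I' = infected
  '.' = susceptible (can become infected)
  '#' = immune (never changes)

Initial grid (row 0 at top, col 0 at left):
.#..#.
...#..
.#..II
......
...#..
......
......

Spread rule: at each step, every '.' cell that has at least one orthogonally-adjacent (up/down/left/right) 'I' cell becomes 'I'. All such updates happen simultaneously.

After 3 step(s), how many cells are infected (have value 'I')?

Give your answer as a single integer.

Answer: 16

Derivation:
Step 0 (initial): 2 infected
Step 1: +5 new -> 7 infected
Step 2: +5 new -> 12 infected
Step 3: +4 new -> 16 infected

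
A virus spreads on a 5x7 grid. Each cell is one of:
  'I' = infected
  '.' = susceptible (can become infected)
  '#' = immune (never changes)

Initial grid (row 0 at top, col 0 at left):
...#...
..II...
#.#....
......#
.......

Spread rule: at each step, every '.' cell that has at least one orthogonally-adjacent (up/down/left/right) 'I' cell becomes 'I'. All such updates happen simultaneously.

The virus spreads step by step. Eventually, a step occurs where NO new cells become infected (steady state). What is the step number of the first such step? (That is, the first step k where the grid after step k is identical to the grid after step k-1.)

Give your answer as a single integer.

Answer: 7

Derivation:
Step 0 (initial): 2 infected
Step 1: +4 new -> 6 infected
Step 2: +7 new -> 13 infected
Step 3: +8 new -> 21 infected
Step 4: +7 new -> 28 infected
Step 5: +2 new -> 30 infected
Step 6: +1 new -> 31 infected
Step 7: +0 new -> 31 infected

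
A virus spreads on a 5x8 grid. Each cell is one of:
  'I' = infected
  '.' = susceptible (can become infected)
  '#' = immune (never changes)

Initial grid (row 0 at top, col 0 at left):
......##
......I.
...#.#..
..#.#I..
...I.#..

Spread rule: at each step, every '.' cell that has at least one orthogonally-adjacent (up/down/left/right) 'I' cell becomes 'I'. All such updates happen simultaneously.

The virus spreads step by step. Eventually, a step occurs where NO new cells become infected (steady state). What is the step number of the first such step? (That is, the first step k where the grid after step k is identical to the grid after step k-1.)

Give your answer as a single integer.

Answer: 8

Derivation:
Step 0 (initial): 3 infected
Step 1: +7 new -> 10 infected
Step 2: +6 new -> 16 infected
Step 3: +6 new -> 22 infected
Step 4: +4 new -> 26 infected
Step 5: +4 new -> 30 infected
Step 6: +2 new -> 32 infected
Step 7: +1 new -> 33 infected
Step 8: +0 new -> 33 infected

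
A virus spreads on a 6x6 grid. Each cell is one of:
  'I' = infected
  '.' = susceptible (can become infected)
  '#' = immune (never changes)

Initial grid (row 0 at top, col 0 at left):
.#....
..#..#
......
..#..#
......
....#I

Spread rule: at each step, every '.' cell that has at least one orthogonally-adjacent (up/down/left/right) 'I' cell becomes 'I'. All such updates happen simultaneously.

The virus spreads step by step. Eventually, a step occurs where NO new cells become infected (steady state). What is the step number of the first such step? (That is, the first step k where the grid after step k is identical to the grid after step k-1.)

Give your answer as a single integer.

Step 0 (initial): 1 infected
Step 1: +1 new -> 2 infected
Step 2: +1 new -> 3 infected
Step 3: +2 new -> 5 infected
Step 4: +4 new -> 9 infected
Step 5: +5 new -> 14 infected
Step 6: +6 new -> 20 infected
Step 7: +5 new -> 25 infected
Step 8: +3 new -> 28 infected
Step 9: +1 new -> 29 infected
Step 10: +1 new -> 30 infected
Step 11: +0 new -> 30 infected

Answer: 11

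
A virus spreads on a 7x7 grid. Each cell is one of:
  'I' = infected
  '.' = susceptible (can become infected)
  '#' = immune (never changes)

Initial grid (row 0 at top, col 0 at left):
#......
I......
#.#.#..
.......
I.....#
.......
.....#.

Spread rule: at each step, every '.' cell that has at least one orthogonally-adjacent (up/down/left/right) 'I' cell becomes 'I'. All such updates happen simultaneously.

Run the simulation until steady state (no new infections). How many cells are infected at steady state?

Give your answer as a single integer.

Step 0 (initial): 2 infected
Step 1: +4 new -> 6 infected
Step 2: +7 new -> 13 infected
Step 3: +6 new -> 19 infected
Step 4: +7 new -> 26 infected
Step 5: +6 new -> 32 infected
Step 6: +6 new -> 38 infected
Step 7: +4 new -> 42 infected
Step 8: +1 new -> 43 infected
Step 9: +0 new -> 43 infected

Answer: 43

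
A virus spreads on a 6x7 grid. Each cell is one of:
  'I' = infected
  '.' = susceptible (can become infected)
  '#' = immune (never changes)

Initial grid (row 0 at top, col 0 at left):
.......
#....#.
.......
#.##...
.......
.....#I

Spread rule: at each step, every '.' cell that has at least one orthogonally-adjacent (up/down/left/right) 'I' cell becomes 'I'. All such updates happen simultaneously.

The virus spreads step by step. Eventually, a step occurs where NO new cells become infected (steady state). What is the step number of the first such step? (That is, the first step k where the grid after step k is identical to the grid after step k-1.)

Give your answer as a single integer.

Step 0 (initial): 1 infected
Step 1: +1 new -> 2 infected
Step 2: +2 new -> 4 infected
Step 3: +3 new -> 7 infected
Step 4: +5 new -> 12 infected
Step 5: +4 new -> 16 infected
Step 6: +5 new -> 21 infected
Step 7: +6 new -> 27 infected
Step 8: +4 new -> 31 infected
Step 9: +3 new -> 34 infected
Step 10: +1 new -> 35 infected
Step 11: +1 new -> 36 infected
Step 12: +0 new -> 36 infected

Answer: 12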